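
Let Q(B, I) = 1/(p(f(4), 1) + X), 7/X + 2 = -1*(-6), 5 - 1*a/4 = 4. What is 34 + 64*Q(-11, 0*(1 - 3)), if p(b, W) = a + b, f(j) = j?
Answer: 1582/39 ≈ 40.564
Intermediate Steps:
a = 4 (a = 20 - 4*4 = 20 - 16 = 4)
p(b, W) = 4 + b
X = 7/4 (X = 7/(-2 - 1*(-6)) = 7/(-2 + 6) = 7/4 ≈ 1.7500)
Q(B, I) = 4/39 (Q(B, I) = 1/((4 + 4) + 7/4) = 1/(8 + 7/4) = 1/(39/4) = 4/39)
34 + 64*Q(-11, 0*(1 - 3)) = 34 + 64*(4/39) = 34 + 256/39 = 1582/39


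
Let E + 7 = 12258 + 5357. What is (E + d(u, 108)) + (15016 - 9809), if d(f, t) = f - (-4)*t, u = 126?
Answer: 23373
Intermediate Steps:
d(f, t) = f + 4*t
E = 17608 (E = -7 + (12258 + 5357) = -7 + 17615 = 17608)
(E + d(u, 108)) + (15016 - 9809) = (17608 + (126 + 4*108)) + (15016 - 9809) = (17608 + (126 + 432)) + 5207 = (17608 + 558) + 5207 = 18166 + 5207 = 23373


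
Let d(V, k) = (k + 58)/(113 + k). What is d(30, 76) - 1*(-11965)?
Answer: 2261519/189 ≈ 11966.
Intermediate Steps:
d(V, k) = (58 + k)/(113 + k)
d(30, 76) - 1*(-11965) = (58 + 76)/(113 + 76) - 1*(-11965) = 134/189 + 11965 = 2261519/189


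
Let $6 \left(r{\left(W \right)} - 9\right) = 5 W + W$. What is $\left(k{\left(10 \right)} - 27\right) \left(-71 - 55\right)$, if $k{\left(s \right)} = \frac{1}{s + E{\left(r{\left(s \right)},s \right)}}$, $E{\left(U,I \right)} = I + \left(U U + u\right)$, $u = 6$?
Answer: $\frac{146272}{43} \approx 3401.7$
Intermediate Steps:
$r{\left(W \right)} = 9 + W$ ($r{\left(W \right)} = 9 + \frac{5 W + W}{6} = 9 + \frac{6 W}{6} = 9 + W$)
$E{\left(U,I \right)} = 6 + I + U^{2}$ ($E{\left(U,I \right)} = I + \left(U U + 6\right) = I + \left(U^{2} + 6\right) = I + \left(6 + U^{2}\right) = 6 + I + U^{2}$)
$k{\left(s \right)} = \frac{1}{6 + \left(9 + s\right)^{2} + 2 s}$ ($k{\left(s \right)} = \frac{1}{s + \left(6 + s + \left(9 + s\right)^{2}\right)} = \frac{1}{6 + \left(9 + s\right)^{2} + 2 s}$)
$\left(k{\left(10 \right)} - 27\right) \left(-71 - 55\right) = \left(\frac{1}{87 + 10^{2} + 20 \cdot 10} - 27\right) \left(-71 - 55\right) = \left(\frac{1}{87 + 100 + 200} - 27\right) \left(-126\right) = \left(\frac{1}{387} - 27\right) \left(-126\right) = \left(- \frac{10448}{387}\right) \left(-126\right) = \frac{146272}{43}$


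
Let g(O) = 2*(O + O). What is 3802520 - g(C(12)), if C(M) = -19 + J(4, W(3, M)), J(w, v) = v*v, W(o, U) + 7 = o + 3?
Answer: 3802592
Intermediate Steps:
W(o, U) = -4 + o (W(o, U) = -7 + (o + 3) = -7 + (3 + o) = -4 + o)
J(w, v) = v**2
C(M) = -18 (C(M) = -19 + (-4 + 3)**2 = -19 + (-1)**2 = -19 + 1 = -18)
g(O) = 4*O (g(O) = 2*(2*O) = 4*O)
3802520 - g(C(12)) = 3802520 - 4*(-18) = 3802520 - 1*(-72) = 3802520 + 72 = 3802592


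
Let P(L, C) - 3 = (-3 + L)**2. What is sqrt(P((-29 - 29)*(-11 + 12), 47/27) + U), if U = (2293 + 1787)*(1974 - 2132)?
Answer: 2*I*sqrt(160229) ≈ 800.57*I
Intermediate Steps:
P(L, C) = 3 + (-3 + L)**2
U = -644640 (U = 4080*(-158) = -644640)
sqrt(P((-29 - 29)*(-11 + 12), 47/27) + U) = sqrt((3 + (-3 + (-29 - 29)*(-11 + 12))**2) - 644640) = sqrt((3 + (-3 - 58*1)**2) - 644640) = sqrt((3 + (-3 - 58)**2) - 644640) = sqrt((3 + (-61)**2) - 644640) = sqrt((3 + 3721) - 644640) = sqrt(3724 - 644640) = sqrt(-640916) = 2*I*sqrt(160229)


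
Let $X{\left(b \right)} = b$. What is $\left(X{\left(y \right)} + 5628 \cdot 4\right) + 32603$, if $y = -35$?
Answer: $55080$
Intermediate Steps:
$\left(X{\left(y \right)} + 5628 \cdot 4\right) + 32603 = \left(-35 + 5628 \cdot 4\right) + 32603 = \left(-35 + 22512\right) + 32603 = 22477 + 32603 = 55080$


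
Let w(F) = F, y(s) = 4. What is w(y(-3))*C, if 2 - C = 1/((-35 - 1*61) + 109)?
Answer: 100/13 ≈ 7.6923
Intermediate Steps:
C = 25/13 (C = 2 - 1/((-35 - 1*61) + 109) = 2 - 1/((-35 - 61) + 109) = 2 - 1/(-96 + 109) = 2 - 1/13 = 25/13 ≈ 1.9231)
w(y(-3))*C = 4*(25/13) = 100/13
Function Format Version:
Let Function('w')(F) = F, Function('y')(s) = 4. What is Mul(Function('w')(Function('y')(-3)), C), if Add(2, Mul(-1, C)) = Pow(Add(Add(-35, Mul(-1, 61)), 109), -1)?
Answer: Rational(100, 13) ≈ 7.6923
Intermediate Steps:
C = Rational(25, 13) (C = Add(2, Mul(-1, Pow(Add(Add(-35, Mul(-1, 61)), 109), -1))) = Add(2, Mul(-1, Pow(Add(Add(-35, -61), 109), -1))) = Add(2, Mul(-1, Pow(Add(-96, 109), -1))) = Add(2, Mul(-1, Pow(13, -1))) = Add(2, Mul(-1, Rational(1, 13))) = Add(2, Rational(-1, 13)) = Rational(25, 13) ≈ 1.9231)
Mul(Function('w')(Function('y')(-3)), C) = Mul(4, Rational(25, 13)) = Rational(100, 13)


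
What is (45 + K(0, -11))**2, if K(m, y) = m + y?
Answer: 1156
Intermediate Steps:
(45 + K(0, -11))**2 = (45 + (0 - 11))**2 = (45 - 11)**2 = 34**2 = 1156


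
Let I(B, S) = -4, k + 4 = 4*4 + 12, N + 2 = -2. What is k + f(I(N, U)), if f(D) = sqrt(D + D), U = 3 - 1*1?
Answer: 24 + 2*I*sqrt(2) ≈ 24.0 + 2.8284*I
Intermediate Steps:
U = 2 (U = 3 - 1 = 2)
N = -4 (N = -2 - 2 = -4)
k = 24 (k = -4 + (4*4 + 12) = -4 + (16 + 12) = -4 + 28 = 24)
f(D) = sqrt(2)*sqrt(D) (f(D) = sqrt(2*D) = sqrt(2)*sqrt(D))
k + f(I(N, U)) = 24 + sqrt(2)*sqrt(-4) = 24 + sqrt(2)*(2*I) = 24 + 2*I*sqrt(2)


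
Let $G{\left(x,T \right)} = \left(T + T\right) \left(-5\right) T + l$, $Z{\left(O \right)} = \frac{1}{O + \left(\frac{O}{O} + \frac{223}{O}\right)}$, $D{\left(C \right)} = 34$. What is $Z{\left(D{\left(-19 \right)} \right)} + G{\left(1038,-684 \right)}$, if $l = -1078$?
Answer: $- \frac{6612328460}{1413} \approx -4.6796 \cdot 10^{6}$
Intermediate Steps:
$Z{\left(O \right)} = \frac{1}{1 + O + \frac{223}{O}}$ ($Z{\left(O \right)} = \frac{1}{O + \left(1 + \frac{223}{O}\right)} = \frac{1}{1 + O + \frac{223}{O}}$)
$G{\left(x,T \right)} = -1078 - 10 T^{2}$ ($G{\left(x,T \right)} = \left(T + T\right) \left(-5\right) T - 1078 = 2 T \left(-5\right) T - 1078 = - 10 T T - 1078 = - 10 T^{2} - 1078 = -1078 - 10 T^{2}$)
$Z{\left(D{\left(-19 \right)} \right)} + G{\left(1038,-684 \right)} = \frac{34}{223 + 34 + 34^{2}} - \left(1078 + 10 \left(-684\right)^{2}\right) = \frac{34}{223 + 34 + 1156} - 4679638 = \frac{34}{1413} - 4679638 = - \frac{6612328460}{1413}$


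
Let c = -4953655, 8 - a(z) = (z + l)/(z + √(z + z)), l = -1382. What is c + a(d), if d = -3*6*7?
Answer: -158517081/32 - 377*I*√7/672 ≈ -4.9537e+6 - 1.4843*I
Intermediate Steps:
d = -126 (d = -18*7 = -126)
a(z) = 8 - (-1382 + z)/(z + √2*√z) (a(z) = 8 - (z - 1382)/(z + √(z + z)) = 8 - (-1382 + z)/(z + √(2*z)) = 8 - (-1382 + z)/(z + √2*√z))
c + a(d) = -4953655 + (1382 + 7*(-126) + 8*√2*√(-126))/(-126 + √2*√(-126)) = -4953655 + (1382 - 882 + 8*√2*(3*I*√14))/(-126 + √2*(3*I*√14)) = -4953655 + (1382 - 882 + 48*I*√7)/(-126 + 6*I*√7) = -4953655 + (500 + 48*I*√7)/(-126 + 6*I*√7)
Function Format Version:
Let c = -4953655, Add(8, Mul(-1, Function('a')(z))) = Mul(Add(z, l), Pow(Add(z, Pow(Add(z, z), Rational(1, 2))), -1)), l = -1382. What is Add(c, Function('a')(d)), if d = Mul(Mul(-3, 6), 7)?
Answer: Add(Rational(-158517081, 32), Mul(Rational(-377, 672), I, Pow(7, Rational(1, 2)))) ≈ Add(-4.9537e+6, Mul(-1.4843, I))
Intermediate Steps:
d = -126 (d = Mul(-18, 7) = -126)
Function('a')(z) = Add(8, Mul(-1, Pow(Add(z, Mul(Pow(2, Rational(1, 2)), Pow(z, Rational(1, 2)))), -1), Add(-1382, z))) (Function('a')(z) = Add(8, Mul(-1, Mul(Add(z, -1382), Pow(Add(z, Pow(Add(z, z), Rational(1, 2))), -1)))) = Add(8, Mul(-1, Mul(Add(-1382, z), Pow(Add(z, Pow(Mul(2, z), Rational(1, 2))), -1)))) = Add(8, Mul(-1, Mul(Add(-1382, z), Pow(Add(z, Mul(Pow(2, Rational(1, 2)), Pow(z, Rational(1, 2)))), -1)))) = Add(8, Mul(-1, Mul(Pow(Add(z, Mul(Pow(2, Rational(1, 2)), Pow(z, Rational(1, 2)))), -1), Add(-1382, z)))) = Add(8, Mul(-1, Pow(Add(z, Mul(Pow(2, Rational(1, 2)), Pow(z, Rational(1, 2)))), -1), Add(-1382, z))))
Add(c, Function('a')(d)) = Add(-4953655, Mul(Pow(Add(-126, Mul(Pow(2, Rational(1, 2)), Pow(-126, Rational(1, 2)))), -1), Add(1382, Mul(7, -126), Mul(8, Pow(2, Rational(1, 2)), Pow(-126, Rational(1, 2)))))) = Add(-4953655, Mul(Pow(Add(-126, Mul(Pow(2, Rational(1, 2)), Mul(3, I, Pow(14, Rational(1, 2))))), -1), Add(1382, -882, Mul(8, Pow(2, Rational(1, 2)), Mul(3, I, Pow(14, Rational(1, 2))))))) = Add(-4953655, Mul(Pow(Add(-126, Mul(6, I, Pow(7, Rational(1, 2)))), -1), Add(1382, -882, Mul(48, I, Pow(7, Rational(1, 2)))))) = Add(-4953655, Mul(Pow(Add(-126, Mul(6, I, Pow(7, Rational(1, 2)))), -1), Add(500, Mul(48, I, Pow(7, Rational(1, 2))))))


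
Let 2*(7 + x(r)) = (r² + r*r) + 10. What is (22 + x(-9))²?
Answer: 10201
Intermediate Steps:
x(r) = -2 + r² (x(r) = -7 + ((r² + r*r) + 10)/2 = -7 + ((r² + r²) + 10)/2 = -7 + (2*r² + 10)/2 = -7 + (10 + 2*r²)/2 = -7 + (5 + r²) = -2 + r²)
(22 + x(-9))² = (22 + (-2 + (-9)²))² = (22 + (-2 + 81))² = (22 + 79)² = 101² = 10201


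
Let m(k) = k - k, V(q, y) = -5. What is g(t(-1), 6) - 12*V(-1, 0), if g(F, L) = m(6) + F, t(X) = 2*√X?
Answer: 60 + 2*I ≈ 60.0 + 2.0*I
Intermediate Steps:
m(k) = 0
g(F, L) = F (g(F, L) = 0 + F = F)
g(t(-1), 6) - 12*V(-1, 0) = 2*√(-1) - 12*(-5) = 2*I + 60 = 60 + 2*I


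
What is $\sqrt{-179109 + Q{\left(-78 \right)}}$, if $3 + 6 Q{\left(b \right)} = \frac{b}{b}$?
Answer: $\frac{4 i \sqrt{100749}}{3} \approx 423.21 i$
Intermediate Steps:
$Q{\left(b \right)} = - \frac{1}{3}$ ($Q{\left(b \right)} = - \frac{1}{2} + \frac{b \frac{1}{b}}{6} = - \frac{1}{2} + \frac{1}{6} \cdot 1 = - \frac{1}{2} + \frac{1}{6} = - \frac{1}{3}$)
$\sqrt{-179109 + Q{\left(-78 \right)}} = \sqrt{-179109 - \frac{1}{3}} = \sqrt{- \frac{537328}{3}} = \frac{4 i \sqrt{100749}}{3}$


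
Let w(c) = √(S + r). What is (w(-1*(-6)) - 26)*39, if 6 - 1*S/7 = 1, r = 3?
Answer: -1014 + 39*√38 ≈ -773.59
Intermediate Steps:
S = 35 (S = 42 - 7*1 = 42 - 7 = 35)
w(c) = √38 (w(c) = √(35 + 3) = √38)
(w(-1*(-6)) - 26)*39 = (√38 - 26)*39 = (-26 + √38)*39 = -1014 + 39*√38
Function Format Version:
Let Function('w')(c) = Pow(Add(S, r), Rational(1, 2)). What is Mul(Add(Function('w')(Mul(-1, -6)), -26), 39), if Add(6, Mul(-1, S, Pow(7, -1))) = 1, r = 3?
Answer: Add(-1014, Mul(39, Pow(38, Rational(1, 2)))) ≈ -773.59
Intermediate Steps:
S = 35 (S = Add(42, Mul(-7, 1)) = Add(42, -7) = 35)
Function('w')(c) = Pow(38, Rational(1, 2)) (Function('w')(c) = Pow(Add(35, 3), Rational(1, 2)) = Pow(38, Rational(1, 2)))
Mul(Add(Function('w')(Mul(-1, -6)), -26), 39) = Mul(Add(Pow(38, Rational(1, 2)), -26), 39) = Mul(Add(-26, Pow(38, Rational(1, 2))), 39) = Add(-1014, Mul(39, Pow(38, Rational(1, 2))))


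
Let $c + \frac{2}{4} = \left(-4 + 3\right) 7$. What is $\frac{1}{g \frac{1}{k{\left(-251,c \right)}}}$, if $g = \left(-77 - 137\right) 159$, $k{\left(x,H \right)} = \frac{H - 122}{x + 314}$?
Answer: $\frac{37}{612468} \approx 6.0411 \cdot 10^{-5}$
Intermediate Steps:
$c = - \frac{15}{2}$ ($c = - \frac{1}{2} + \left(-4 + 3\right) 7 = - \frac{1}{2} - 7 = - \frac{15}{2} \approx -7.5$)
$k{\left(x,H \right)} = \frac{-122 + H}{314 + x}$
$g = -34026$ ($g = \left(-214\right) 159 = -34026$)
$\frac{1}{g \frac{1}{k{\left(-251,c \right)}}} = \frac{1}{\left(-34026\right) \frac{1}{\frac{1}{314 - 251} \left(-122 - \frac{15}{2}\right)}} = \frac{1}{\left(-34026\right) \frac{1}{\frac{1}{63} \left(- \frac{259}{2}\right)}} = \frac{1}{\left(-34026\right) \frac{1}{- \frac{37}{18}}} = \frac{1}{\left(-34026\right) \left(- \frac{18}{37}\right)} = \frac{1}{\frac{612468}{37}} = \frac{37}{612468}$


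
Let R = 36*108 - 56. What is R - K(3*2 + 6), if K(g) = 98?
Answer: 3734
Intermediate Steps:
R = 3832 (R = 3888 - 56 = 3832)
R - K(3*2 + 6) = 3832 - 1*98 = 3832 - 98 = 3734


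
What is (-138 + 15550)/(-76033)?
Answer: -15412/76033 ≈ -0.20270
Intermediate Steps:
(-138 + 15550)/(-76033) = 15412*(-1/76033) = -15412/76033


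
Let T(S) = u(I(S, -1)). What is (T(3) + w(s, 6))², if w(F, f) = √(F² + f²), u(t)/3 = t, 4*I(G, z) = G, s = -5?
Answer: 1057/16 + 9*√61/2 ≈ 101.21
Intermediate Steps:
I(G, z) = G/4
u(t) = 3*t
T(S) = 3*S/4 (T(S) = 3*(S/4) = 3*S/4)
(T(3) + w(s, 6))² = ((¾)*3 + √((-5)² + 6²))² = (9/4 + √(25 + 36))² = (9/4 + √61)²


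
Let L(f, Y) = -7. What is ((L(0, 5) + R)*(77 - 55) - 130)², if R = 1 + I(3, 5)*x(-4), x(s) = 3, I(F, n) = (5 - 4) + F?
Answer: 4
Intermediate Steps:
I(F, n) = 1 + F
R = 13 (R = 1 + (1 + 3)*3 = 1 + 4*3 = 1 + 12 = 13)
((L(0, 5) + R)*(77 - 55) - 130)² = ((-7 + 13)*(77 - 55) - 130)² = (6*22 - 130)² = (132 - 130)² = 2² = 4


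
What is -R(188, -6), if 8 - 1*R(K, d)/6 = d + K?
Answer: 1044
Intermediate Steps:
R(K, d) = 48 - 6*K - 6*d (R(K, d) = 48 - 6*(d + K) = 48 - 6*(K + d) = 48 + (-6*K - 6*d) = 48 - 6*K - 6*d)
-R(188, -6) = -(48 - 6*188 - 6*(-6)) = -(48 - 1128 + 36) = -1*(-1044) = 1044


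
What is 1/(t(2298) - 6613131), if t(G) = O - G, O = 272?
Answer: -1/6615157 ≈ -1.5117e-7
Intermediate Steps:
t(G) = 272 - G
1/(t(2298) - 6613131) = 1/((272 - 1*2298) - 6613131) = 1/((272 - 2298) - 6613131) = 1/(-2026 - 6613131) = 1/(-6615157) = -1/6615157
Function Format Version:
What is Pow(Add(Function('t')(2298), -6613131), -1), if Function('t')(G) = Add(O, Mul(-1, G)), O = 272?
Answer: Rational(-1, 6615157) ≈ -1.5117e-7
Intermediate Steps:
Function('t')(G) = Add(272, Mul(-1, G))
Pow(Add(Function('t')(2298), -6613131), -1) = Pow(Add(Add(272, Mul(-1, 2298)), -6613131), -1) = Pow(Add(Add(272, -2298), -6613131), -1) = Pow(Add(-2026, -6613131), -1) = Pow(-6615157, -1) = Rational(-1, 6615157)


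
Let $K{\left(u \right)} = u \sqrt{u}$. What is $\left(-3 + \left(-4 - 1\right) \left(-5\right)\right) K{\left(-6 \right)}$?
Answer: $- 132 i \sqrt{6} \approx - 323.33 i$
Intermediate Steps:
$K{\left(u \right)} = u^{\frac{3}{2}}$
$\left(-3 + \left(-4 - 1\right) \left(-5\right)\right) K{\left(-6 \right)} = \left(-3 + \left(-4 - 1\right) \left(-5\right)\right) \left(-6\right)^{\frac{3}{2}} = \left(-3 - -25\right) \left(- 6 i \sqrt{6}\right) = \left(-3 + 25\right) \left(- 6 i \sqrt{6}\right) = 22 \left(- 6 i \sqrt{6}\right) = - 132 i \sqrt{6}$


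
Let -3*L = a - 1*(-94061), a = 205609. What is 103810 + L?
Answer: 3920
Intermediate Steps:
L = -99890 (L = -(205609 - 1*(-94061))/3 = -(205609 + 94061)/3 = -⅓*299670 = -99890)
103810 + L = 103810 - 99890 = 3920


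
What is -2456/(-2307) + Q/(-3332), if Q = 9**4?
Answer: -6952835/7686924 ≈ -0.90450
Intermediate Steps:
Q = 6561
-2456/(-2307) + Q/(-3332) = -2456/(-2307) + 6561/(-3332) = -2456*(-1/2307) + 6561*(-1/3332) = 2456/2307 - 6561/3332 = -6952835/7686924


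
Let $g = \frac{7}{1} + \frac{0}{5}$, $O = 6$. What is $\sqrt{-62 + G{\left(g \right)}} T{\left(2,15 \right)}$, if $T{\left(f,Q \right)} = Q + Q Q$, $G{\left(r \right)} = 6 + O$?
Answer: $1200 i \sqrt{2} \approx 1697.1 i$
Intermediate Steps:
$g = 7$ ($g = 7 \cdot 1 + 0 \cdot \frac{1}{5} = 7 + 0 = 7$)
$G{\left(r \right)} = 12$ ($G{\left(r \right)} = 6 + 6 = 12$)
$T{\left(f,Q \right)} = Q + Q^{2}$
$\sqrt{-62 + G{\left(g \right)}} T{\left(2,15 \right)} = \sqrt{-62 + 12} \cdot 15 \left(1 + 15\right) = \sqrt{-50} \cdot 15 \cdot 16 = 5 i \sqrt{2} \cdot 240 = 1200 i \sqrt{2}$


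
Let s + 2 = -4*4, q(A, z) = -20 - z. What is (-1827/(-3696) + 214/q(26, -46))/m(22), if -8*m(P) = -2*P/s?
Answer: -179667/6292 ≈ -28.555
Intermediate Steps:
s = -18 (s = -2 - 4*4 = -2 - 16 = -18)
m(P) = -P/72 (m(P) = -(-1)*P/(-18)/4 = -(-1)*P*(-1/18)/4 = -(-1)*(-P/18)/4 = -P/72)
(-1827/(-3696) + 214/q(26, -46))/m(22) = (-1827/(-3696) + 214/(-20 - 1*(-46)))/((-1/72*22)) = (-1827*(-1/3696) + 214/(-20 + 46))/(-11/36) = (87/176 + 214/26)*(-36/11) = (87/176 + 214*(1/26))*(-36/11) = (87/176 + 107/13)*(-36/11) = (19963/2288)*(-36/11) = -179667/6292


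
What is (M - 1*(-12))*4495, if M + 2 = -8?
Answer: 8990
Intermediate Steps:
M = -10 (M = -2 - 8 = -10)
(M - 1*(-12))*4495 = (-10 - 1*(-12))*4495 = (-10 + 12)*4495 = 2*4495 = 8990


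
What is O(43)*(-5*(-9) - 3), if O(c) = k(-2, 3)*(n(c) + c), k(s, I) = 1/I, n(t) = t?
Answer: 1204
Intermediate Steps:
O(c) = 2*c/3 (O(c) = (c + c)/3 = (2*c)/3 = 2*c/3)
O(43)*(-5*(-9) - 3) = ((⅔)*43)*(-5*(-9) - 3) = 86*(45 - 3)/3 = (86/3)*42 = 1204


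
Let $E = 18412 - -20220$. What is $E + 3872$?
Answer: $42504$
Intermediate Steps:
$E = 38632$ ($E = 18412 + 20220 = 38632$)
$E + 3872 = 38632 + 3872 = 42504$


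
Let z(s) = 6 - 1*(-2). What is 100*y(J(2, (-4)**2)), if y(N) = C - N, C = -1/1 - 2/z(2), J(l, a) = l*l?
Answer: -525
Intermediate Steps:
z(s) = 8 (z(s) = 6 + 2 = 8)
J(l, a) = l**2
C = -5/4 (C = -1/1 - 2/8 = -1*1 - 2*1/8 = -1 - 1/4 = -5/4 ≈ -1.2500)
y(N) = -5/4 - N
100*y(J(2, (-4)**2)) = 100*(-5/4 - 1*2**2) = 100*(-5/4 - 1*4) = 100*(-5/4 - 4) = 100*(-21/4) = -525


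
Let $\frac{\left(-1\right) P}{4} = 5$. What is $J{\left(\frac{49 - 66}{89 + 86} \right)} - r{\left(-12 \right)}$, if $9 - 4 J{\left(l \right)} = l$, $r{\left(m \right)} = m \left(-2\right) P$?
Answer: $\frac{84398}{175} \approx 482.27$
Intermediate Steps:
$P = -20$ ($P = \left(-4\right) 5 = -20$)
$r{\left(m \right)} = 40 m$ ($r{\left(m \right)} = m \left(-2\right) \left(-20\right) = - 2 m \left(-20\right) = 40 m$)
$J{\left(l \right)} = \frac{9}{4} - \frac{l}{4}$
$J{\left(\frac{49 - 66}{89 + 86} \right)} - r{\left(-12 \right)} = \left(\frac{9}{4} - \frac{\left(49 - 66\right) \frac{1}{89 + 86}}{4}\right) - 40 \left(-12\right) = \left(\frac{9}{4} - \frac{\left(-17\right) \frac{1}{175}}{4}\right) - -480 = \left(\frac{9}{4} - \frac{\left(-17\right) \frac{1}{175}}{4}\right) + 480 = \left(\frac{9}{4} - - \frac{17}{700}\right) + 480 = \left(\frac{9}{4} + \frac{17}{700}\right) + 480 = \frac{398}{175} + 480 = \frac{84398}{175}$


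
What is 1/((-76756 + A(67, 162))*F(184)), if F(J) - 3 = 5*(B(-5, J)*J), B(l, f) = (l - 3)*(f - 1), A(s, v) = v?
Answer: 1/103162696938 ≈ 9.6934e-12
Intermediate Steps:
B(l, f) = (-1 + f)*(-3 + l) (B(l, f) = (-3 + l)*(-1 + f) = (-1 + f)*(-3 + l))
F(J) = 3 + 5*J*(8 - 8*J) (F(J) = 3 + 5*((3 - 1*(-5) - 3*J + J*(-5))*J) = 3 + 5*((3 + 5 - 3*J - 5*J)*J) = 3 + 5*((8 - 8*J)*J) = 3 + 5*(J*(8 - 8*J)) = 3 + 5*J*(8 - 8*J))
1/((-76756 + A(67, 162))*F(184)) = 1/((-76756 + 162)*(3 + 40*184*(1 - 1*184))) = 1/((-76594)*(3 + 40*184*(1 - 184))) = -1/(76594*(3 + 40*184*(-183))) = -1/(76594*(3 - 1346880)) = -1/76594/(-1346877) = -1/76594*(-1/1346877) = 1/103162696938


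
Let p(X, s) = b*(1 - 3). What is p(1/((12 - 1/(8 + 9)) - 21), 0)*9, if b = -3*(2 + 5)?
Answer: 378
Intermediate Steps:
b = -21 (b = -3*7 = -21)
p(X, s) = 42 (p(X, s) = -21*(1 - 3) = -21*(-2) = 42)
p(1/((12 - 1/(8 + 9)) - 21), 0)*9 = 42*9 = 378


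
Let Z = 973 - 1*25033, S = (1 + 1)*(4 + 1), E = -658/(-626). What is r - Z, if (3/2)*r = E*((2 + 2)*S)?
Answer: 22618660/939 ≈ 24088.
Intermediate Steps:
E = 329/313 (E = -658*(-1/626) = 329/313 ≈ 1.0511)
S = 10 (S = 2*5 = 10)
Z = -24060 (Z = 973 - 25033 = -24060)
r = 26320/939 (r = 2*(329*((2 + 2)*10)/313)/3 = 2*(329*(4*10)/313)/3 = 2*((329/313)*40)/3 = (2/3)*(13160/313) = 26320/939 ≈ 28.030)
r - Z = 26320/939 - 1*(-24060) = 26320/939 + 24060 = 22618660/939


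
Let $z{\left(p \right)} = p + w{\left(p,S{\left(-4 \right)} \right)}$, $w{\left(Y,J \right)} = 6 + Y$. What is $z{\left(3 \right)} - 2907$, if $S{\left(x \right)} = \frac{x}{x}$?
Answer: $-2895$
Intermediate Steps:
$S{\left(x \right)} = 1$
$z{\left(p \right)} = 6 + 2 p$ ($z{\left(p \right)} = p + \left(6 + p\right) = 6 + 2 p$)
$z{\left(3 \right)} - 2907 = \left(6 + 2 \cdot 3\right) - 2907 = \left(6 + 6\right) - 2907 = 12 - 2907 = -2895$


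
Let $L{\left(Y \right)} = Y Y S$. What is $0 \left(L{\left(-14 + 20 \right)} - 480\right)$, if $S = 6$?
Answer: $0$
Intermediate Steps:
$L{\left(Y \right)} = 6 Y^{2}$ ($L{\left(Y \right)} = Y Y 6 = Y^{2} \cdot 6 = 6 Y^{2}$)
$0 \left(L{\left(-14 + 20 \right)} - 480\right) = 0 \left(6 \left(-14 + 20\right)^{2} - 480\right) = 0 \left(6 \cdot 6^{2} - 480\right) = 0 \left(6 \cdot 36 - 480\right) = 0 \left(216 - 480\right) = 0 \left(-264\right) = 0$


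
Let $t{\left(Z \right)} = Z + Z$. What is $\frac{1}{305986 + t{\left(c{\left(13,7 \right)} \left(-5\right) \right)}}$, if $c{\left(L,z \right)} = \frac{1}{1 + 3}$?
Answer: $\frac{2}{611967} \approx 3.2681 \cdot 10^{-6}$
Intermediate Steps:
$c{\left(L,z \right)} = \frac{1}{4}$
$t{\left(Z \right)} = 2 Z$
$\frac{1}{305986 + t{\left(c{\left(13,7 \right)} \left(-5\right) \right)}} = \frac{1}{305986 + 2 \cdot \frac{1}{4} \left(-5\right)} = \frac{1}{305986 + 2 \left(- \frac{5}{4}\right)} = \frac{1}{305986 - \frac{5}{2}} = \frac{1}{\frac{611967}{2}} = \frac{2}{611967}$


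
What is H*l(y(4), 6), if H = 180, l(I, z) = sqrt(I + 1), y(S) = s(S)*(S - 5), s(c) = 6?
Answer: 180*I*sqrt(5) ≈ 402.49*I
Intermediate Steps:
y(S) = -30 + 6*S (y(S) = 6*(S - 5) = 6*(-5 + S) = -30 + 6*S)
l(I, z) = sqrt(1 + I)
H*l(y(4), 6) = 180*sqrt(1 + (-30 + 6*4)) = 180*sqrt(1 + (-30 + 24)) = 180*sqrt(1 - 6) = 180*sqrt(-5) = 180*(I*sqrt(5)) = 180*I*sqrt(5)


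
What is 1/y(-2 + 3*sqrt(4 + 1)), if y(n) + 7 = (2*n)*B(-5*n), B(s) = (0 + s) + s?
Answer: -329/228723 - 80*sqrt(5)/228723 ≈ -0.0022205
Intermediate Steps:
B(s) = 2*s (B(s) = s + s = 2*s)
y(n) = -7 - 20*n**2 (y(n) = -7 + (2*n)*(2*(-5*n)) = -7 + (2*n)*(-10*n) = -7 - 20*n**2)
1/y(-2 + 3*sqrt(4 + 1)) = 1/(-7 - 20*(-2 + 3*sqrt(4 + 1))**2) = 1/(-7 - 20*(-2 + 3*sqrt(5))**2)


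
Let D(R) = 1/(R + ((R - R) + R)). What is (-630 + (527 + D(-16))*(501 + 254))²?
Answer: 161579817074025/1024 ≈ 1.5779e+11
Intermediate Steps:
D(R) = 1/(2*R) (D(R) = 1/(R + (0 + R)) = 1/(R + R) = 1/(2*R))
(-630 + (527 + D(-16))*(501 + 254))² = (-630 + (527 + (½)/(-16))*(501 + 254))² = (-630 + (527 + (½)*(-1/16))*755)² = (-630 + (527 - 1/32)*755)² = (-630 + (16863/32)*755)² = (-630 + 12731565/32)² = (12711405/32)² = 161579817074025/1024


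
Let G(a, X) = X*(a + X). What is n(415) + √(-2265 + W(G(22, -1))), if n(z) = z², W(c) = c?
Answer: 172225 + 3*I*√254 ≈ 1.7223e+5 + 47.812*I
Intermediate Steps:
G(a, X) = X*(X + a)
n(415) + √(-2265 + W(G(22, -1))) = 415² + √(-2265 - (-1 + 22)) = 172225 + √(-2265 - 1*21) = 172225 + √(-2265 - 21) = 172225 + √(-2286) = 172225 + 3*I*√254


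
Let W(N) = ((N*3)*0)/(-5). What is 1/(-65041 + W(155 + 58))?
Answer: -1/65041 ≈ -1.5375e-5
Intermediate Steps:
W(N) = 0 (W(N) = ((3*N)*0)*(-1/5) = 0*(-1/5) = 0)
1/(-65041 + W(155 + 58)) = 1/(-65041 + 0) = 1/(-65041) = -1/65041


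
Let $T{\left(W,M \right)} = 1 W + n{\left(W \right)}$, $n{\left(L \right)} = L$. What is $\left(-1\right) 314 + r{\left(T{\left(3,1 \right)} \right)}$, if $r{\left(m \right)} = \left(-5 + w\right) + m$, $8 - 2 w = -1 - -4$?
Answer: $- \frac{621}{2} \approx -310.5$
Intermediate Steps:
$w = \frac{5}{2}$ ($w = 4 - \frac{-1 - -4}{2} = 4 - \frac{-1 + 4}{2} = 4 - \frac{3}{2} = \frac{5}{2} \approx 2.5$)
$T{\left(W,M \right)} = 2 W$ ($T{\left(W,M \right)} = 1 W + W = W + W = 2 W$)
$r{\left(m \right)} = - \frac{5}{2} + m$ ($r{\left(m \right)} = \left(-5 + \frac{5}{2}\right) + m = - \frac{5}{2} + m$)
$\left(-1\right) 314 + r{\left(T{\left(3,1 \right)} \right)} = \left(-1\right) 314 + \left(- \frac{5}{2} + 2 \cdot 3\right) = -314 + \left(- \frac{5}{2} + 6\right) = -314 + \frac{7}{2} = - \frac{621}{2}$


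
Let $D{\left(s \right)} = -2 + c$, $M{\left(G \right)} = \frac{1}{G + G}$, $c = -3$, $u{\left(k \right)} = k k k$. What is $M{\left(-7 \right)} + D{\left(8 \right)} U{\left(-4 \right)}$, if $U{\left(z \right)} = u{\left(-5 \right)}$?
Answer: $\frac{8749}{14} \approx 624.93$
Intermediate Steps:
$u{\left(k \right)} = k^{3}$ ($u{\left(k \right)} = k^{2} k = k^{3}$)
$M{\left(G \right)} = \frac{1}{2 G}$
$U{\left(z \right)} = -125$ ($U{\left(z \right)} = \left(-5\right)^{3} = -125$)
$D{\left(s \right)} = -5$ ($D{\left(s \right)} = -2 - 3 = -5$)
$M{\left(-7 \right)} + D{\left(8 \right)} U{\left(-4 \right)} = \frac{1}{2 \left(-7\right)} - -625 = \frac{1}{2} \left(- \frac{1}{7}\right) + 625 = - \frac{1}{14} + 625 = \frac{8749}{14}$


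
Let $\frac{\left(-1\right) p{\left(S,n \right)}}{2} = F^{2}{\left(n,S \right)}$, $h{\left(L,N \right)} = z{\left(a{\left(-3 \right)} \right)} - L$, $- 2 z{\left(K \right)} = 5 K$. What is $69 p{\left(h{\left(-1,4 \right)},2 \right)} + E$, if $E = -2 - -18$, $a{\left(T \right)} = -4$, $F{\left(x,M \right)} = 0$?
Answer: $16$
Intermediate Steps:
$z{\left(K \right)} = - \frac{5 K}{2}$
$h{\left(L,N \right)} = 10 - L$ ($h{\left(L,N \right)} = \left(- \frac{5}{2}\right) \left(-4\right) - L = 10 - L$)
$p{\left(S,n \right)} = 0$ ($p{\left(S,n \right)} = - 2 \cdot 0^{2} = \left(-2\right) 0 = 0$)
$E = 16$ ($E = -2 + 18 = 16$)
$69 p{\left(h{\left(-1,4 \right)},2 \right)} + E = 69 \cdot 0 + 16 = 0 + 16 = 16$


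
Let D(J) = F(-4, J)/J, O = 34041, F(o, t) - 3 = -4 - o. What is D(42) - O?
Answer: -476573/14 ≈ -34041.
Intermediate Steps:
F(o, t) = -1 - o (F(o, t) = 3 + (-4 - o) = -1 - o)
D(J) = 3/J (D(J) = (-1 - 1*(-4))/J = (-1 + 4)/J = 3/J)
D(42) - O = 3/42 - 1*34041 = 3*(1/42) - 34041 = 1/14 - 34041 = -476573/14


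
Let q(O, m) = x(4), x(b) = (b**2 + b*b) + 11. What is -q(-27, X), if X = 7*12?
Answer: -43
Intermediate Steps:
x(b) = 11 + 2*b**2 (x(b) = (b**2 + b**2) + 11 = 2*b**2 + 11 = 11 + 2*b**2)
X = 84
q(O, m) = 43 (q(O, m) = 11 + 2*4**2 = 11 + 2*16 = 11 + 32 = 43)
-q(-27, X) = -1*43 = -43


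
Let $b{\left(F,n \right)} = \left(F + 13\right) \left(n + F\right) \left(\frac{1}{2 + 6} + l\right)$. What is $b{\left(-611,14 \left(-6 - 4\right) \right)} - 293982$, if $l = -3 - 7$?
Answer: $- \frac{18915299}{4} \approx -4.7288 \cdot 10^{6}$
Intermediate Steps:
$l = -10$ ($l = -3 - 7 = -10$)
$b{\left(F,n \right)} = - \frac{79 \left(13 + F\right) \left(F + n\right)}{8}$ ($b{\left(F,n \right)} = \left(F + 13\right) \left(n + F\right) \left(\frac{1}{2 + 6} - 10\right) = \left(13 + F\right) \left(F + n\right) \left(\frac{1}{8} - 10\right) = \left(13 + F\right) \left(F + n\right) \left(- \frac{79}{8}\right) = - \frac{79 \left(13 + F\right) \left(F + n\right)}{8}$)
$b{\left(-611,14 \left(-6 - 4\right) \right)} - 293982 = \left(\left(- \frac{1027}{8}\right) \left(-611\right) - \frac{1027 \cdot 14 \left(-6 - 4\right)}{8} - \frac{79 \left(-611\right)^{2}}{8} - - \frac{48269 \cdot 14 \left(-6 - 4\right)}{8}\right) - 293982 = \left(\frac{627497}{8} - \frac{1027 \cdot 14 \left(-10\right)}{8} - \frac{29492359}{8} - - \frac{48269 \cdot 14 \left(-10\right)}{8}\right) - 293982 = \left(\frac{627497}{8} - - \frac{35945}{2} - \frac{29492359}{8} - \left(- \frac{48269}{8}\right) \left(-140\right)\right) - 293982 = \left(\frac{627497}{8} + \frac{35945}{2} - \frac{29492359}{8} - \frac{1689415}{2}\right) - 293982 = - \frac{17739371}{4} - 293982 = - \frac{18915299}{4}$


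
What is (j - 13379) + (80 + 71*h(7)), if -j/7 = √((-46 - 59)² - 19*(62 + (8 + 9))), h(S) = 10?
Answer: -12589 - 14*√2381 ≈ -13272.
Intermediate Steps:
j = -14*√2381 (j = -7*√((-46 - 59)² - 19*(62 + (8 + 9))) = -7*√((-105)² - 19*(62 + 17)) = -7*√(11025 - 19*79) = -7*√(11025 - 1501) = -14*√2381 ≈ -683.14)
(j - 13379) + (80 + 71*h(7)) = (-14*√2381 - 13379) + (80 + 71*10) = (-13379 - 14*√2381) + (80 + 710) = (-13379 - 14*√2381) + 790 = -12589 - 14*√2381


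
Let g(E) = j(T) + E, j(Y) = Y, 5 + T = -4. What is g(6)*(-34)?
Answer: 102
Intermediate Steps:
T = -9 (T = -5 - 4 = -9)
g(E) = -9 + E
g(6)*(-34) = (-9 + 6)*(-34) = -3*(-34) = 102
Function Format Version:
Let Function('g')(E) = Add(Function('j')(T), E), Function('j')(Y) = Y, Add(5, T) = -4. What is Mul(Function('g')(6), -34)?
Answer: 102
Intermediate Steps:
T = -9 (T = Add(-5, -4) = -9)
Function('g')(E) = Add(-9, E)
Mul(Function('g')(6), -34) = Mul(Add(-9, 6), -34) = Mul(-3, -34) = 102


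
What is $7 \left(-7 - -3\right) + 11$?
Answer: $-17$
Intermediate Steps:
$7 \left(-7 - -3\right) + 11 = 7 \left(-7 + 3\right) + 11 = 7 \left(-4\right) + 11 = -28 + 11 = -17$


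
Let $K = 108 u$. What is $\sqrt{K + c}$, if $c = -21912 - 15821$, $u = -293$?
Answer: $i \sqrt{69377} \approx 263.4 i$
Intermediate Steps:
$c = -37733$
$K = -31644$ ($K = 108 \left(-293\right) = -31644$)
$\sqrt{K + c} = \sqrt{-31644 - 37733} = \sqrt{-69377} = i \sqrt{69377}$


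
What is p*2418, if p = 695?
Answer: 1680510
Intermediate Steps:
p*2418 = 695*2418 = 1680510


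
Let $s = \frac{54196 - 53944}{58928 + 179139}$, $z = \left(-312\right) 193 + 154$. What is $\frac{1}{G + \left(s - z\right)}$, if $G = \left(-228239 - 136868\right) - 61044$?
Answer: $- \frac{238067}{87153709711} \approx -2.7316 \cdot 10^{-6}$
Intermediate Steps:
$z = -60062$ ($z = -60216 + 154 = -60062$)
$s = \frac{252}{238067} \approx 0.0010585$
$G = -426151$ ($G = -365107 - 61044 = -426151$)
$\frac{1}{G + \left(s - z\right)} = \frac{1}{-426151 + \left(\frac{252}{238067} - -60062\right)} = \frac{1}{-426151 + \left(\frac{252}{238067} + 60062\right)} = \frac{1}{-426151 + \frac{14298780406}{238067}} = \frac{1}{- \frac{87153709711}{238067}} = - \frac{238067}{87153709711}$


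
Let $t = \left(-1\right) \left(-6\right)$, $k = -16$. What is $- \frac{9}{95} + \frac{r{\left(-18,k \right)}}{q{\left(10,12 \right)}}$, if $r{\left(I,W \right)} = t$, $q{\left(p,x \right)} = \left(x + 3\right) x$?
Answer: $- \frac{7}{114} \approx -0.061404$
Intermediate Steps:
$t = 6$
$q{\left(p,x \right)} = x \left(3 + x\right)$ ($q{\left(p,x \right)} = \left(3 + x\right) x = x \left(3 + x\right)$)
$r{\left(I,W \right)} = 6$
$- \frac{9}{95} + \frac{r{\left(-18,k \right)}}{q{\left(10,12 \right)}} = - \frac{9}{95} + \frac{6}{12 \left(3 + 12\right)} = \left(-9\right) \frac{1}{95} + \frac{6}{12 \cdot 15} = - \frac{9}{95} + \frac{6}{180} = - \frac{9}{95} + 6 \cdot \frac{1}{180} = - \frac{9}{95} + \frac{1}{30} = - \frac{7}{114}$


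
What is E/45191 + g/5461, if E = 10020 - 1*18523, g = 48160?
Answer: 49534039/5739257 ≈ 8.6307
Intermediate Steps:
E = -8503 (E = 10020 - 18523 = -8503)
E/45191 + g/5461 = -8503/45191 + 48160/5461 = -8503*1/45191 + 48160*(1/5461) = -8503/45191 + 1120/127 = 49534039/5739257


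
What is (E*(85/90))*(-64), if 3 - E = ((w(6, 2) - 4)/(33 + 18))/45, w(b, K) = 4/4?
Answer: -73472/405 ≈ -181.41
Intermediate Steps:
w(b, K) = 1 (w(b, K) = 4*(1/4) = 1)
E = 2296/765 (E = 3 - (1 - 4)/(33 + 18)/45 = 3 - (-3/51)/45 = 3 - (-3*1/51)/45 = 3 - (-1)/(17*45) = 3 - 1*(-1/765) = 3 + 1/765 = 2296/765 ≈ 3.0013)
(E*(85/90))*(-64) = (2296*(85/90)/765)*(-64) = (2296*(85*(1/90))/765)*(-64) = ((2296/765)*(17/18))*(-64) = (1148/405)*(-64) = -73472/405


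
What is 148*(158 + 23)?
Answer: 26788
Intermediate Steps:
148*(158 + 23) = 148*181 = 26788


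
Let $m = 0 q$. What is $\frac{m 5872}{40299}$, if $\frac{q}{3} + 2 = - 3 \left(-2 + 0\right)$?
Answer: $0$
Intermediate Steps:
$q = 12$ ($q = -6 + 3 \left(- 3 \left(-2 + 0\right)\right) = -6 + 3 \left(\left(-3\right) \left(-2\right)\right) = -6 + 3 \cdot 6 = -6 + 18 = 12$)
$m = 0$ ($m = 0 \cdot 12 = 0$)
$\frac{m 5872}{40299} = \frac{0 \cdot 5872}{40299} = 0 \cdot \frac{1}{40299} = 0$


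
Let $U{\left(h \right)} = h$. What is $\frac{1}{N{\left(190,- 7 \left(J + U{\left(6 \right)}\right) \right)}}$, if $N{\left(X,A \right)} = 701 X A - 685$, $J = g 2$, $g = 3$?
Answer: $- \frac{1}{11188645} \approx -8.9376 \cdot 10^{-8}$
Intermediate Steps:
$J = 6$ ($J = 3 \cdot 2 = 6$)
$N{\left(X,A \right)} = -685 + 701 A X$ ($N{\left(X,A \right)} = 701 A X - 685 = -685 + 701 A X$)
$\frac{1}{N{\left(190,- 7 \left(J + U{\left(6 \right)}\right) \right)}} = \frac{1}{-685 + 701 \left(- 7 \left(6 + 6\right)\right) 190} = \frac{1}{-685 + 701 \left(\left(-7\right) 12\right) 190} = \frac{1}{-685 + 701 \left(-84\right) 190} = \frac{1}{-685 - 11187960} = \frac{1}{-11188645} = - \frac{1}{11188645}$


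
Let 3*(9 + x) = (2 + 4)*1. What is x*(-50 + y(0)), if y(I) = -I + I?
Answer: 350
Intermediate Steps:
y(I) = 0
x = -7 (x = -9 + ((2 + 4)*1)/3 = -9 + (6*1)/3 = -9 + (⅓)*6 = -9 + 2 = -7)
x*(-50 + y(0)) = -7*(-50 + 0) = -7*(-50) = 350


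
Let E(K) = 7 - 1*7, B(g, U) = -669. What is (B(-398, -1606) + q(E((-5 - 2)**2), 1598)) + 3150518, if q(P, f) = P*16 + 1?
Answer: 3149850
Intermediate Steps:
E(K) = 0 (E(K) = 7 - 7 = 0)
q(P, f) = 1 + 16*P (q(P, f) = 16*P + 1 = 1 + 16*P)
(B(-398, -1606) + q(E((-5 - 2)**2), 1598)) + 3150518 = (-669 + (1 + 16*0)) + 3150518 = (-669 + (1 + 0)) + 3150518 = (-669 + 1) + 3150518 = -668 + 3150518 = 3149850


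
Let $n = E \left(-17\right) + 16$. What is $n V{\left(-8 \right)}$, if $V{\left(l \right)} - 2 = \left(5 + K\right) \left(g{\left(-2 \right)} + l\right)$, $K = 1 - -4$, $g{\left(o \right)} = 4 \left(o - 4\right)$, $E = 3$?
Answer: $11130$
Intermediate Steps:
$g{\left(o \right)} = -16 + 4 o$ ($g{\left(o \right)} = 4 \left(-4 + o\right) = -16 + 4 o$)
$K = 5$ ($K = 1 + 4 = 5$)
$V{\left(l \right)} = -238 + 10 l$ ($V{\left(l \right)} = 2 + \left(5 + 5\right) \left(\left(-16 + 4 \left(-2\right)\right) + l\right) = 2 + 10 \left(\left(-16 - 8\right) + l\right) = 2 + 10 \left(-24 + l\right) = 2 + \left(-240 + 10 l\right) = -238 + 10 l$)
$n = -35$ ($n = 3 \left(-17\right) + 16 = -51 + 16 = -35$)
$n V{\left(-8 \right)} = - 35 \left(-238 + 10 \left(-8\right)\right) = - 35 \left(-238 - 80\right) = \left(-35\right) \left(-318\right) = 11130$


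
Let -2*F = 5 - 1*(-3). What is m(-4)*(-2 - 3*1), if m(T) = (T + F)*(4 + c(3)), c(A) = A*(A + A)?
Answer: 880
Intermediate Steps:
F = -4 (F = -(5 - 1*(-3))/2 = -(5 + 3)/2 = -1/2*8 = -4)
c(A) = 2*A**2 (c(A) = A*(2*A) = 2*A**2)
m(T) = -88 + 22*T (m(T) = (T - 4)*(4 + 2*3**2) = (-4 + T)*(4 + 2*9) = (-4 + T)*(4 + 18) = (-4 + T)*22 = -88 + 22*T)
m(-4)*(-2 - 3*1) = (-88 + 22*(-4))*(-2 - 3*1) = (-88 - 88)*(-2 - 3) = -176*(-5) = 880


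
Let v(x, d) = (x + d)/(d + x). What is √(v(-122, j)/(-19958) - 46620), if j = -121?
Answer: I*√18569760657638/19958 ≈ 215.92*I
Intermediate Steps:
v(x, d) = 1 (v(x, d) = (d + x)/(d + x) = 1)
√(v(-122, j)/(-19958) - 46620) = √(1/(-19958) - 46620) = √(1*(-1/19958) - 46620) = √(-1/19958 - 46620) = √(-930441961/19958) = I*√18569760657638/19958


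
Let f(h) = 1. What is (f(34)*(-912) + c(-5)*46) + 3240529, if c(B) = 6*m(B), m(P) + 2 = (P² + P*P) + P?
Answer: 3251485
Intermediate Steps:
m(P) = -2 + P + 2*P² (m(P) = -2 + ((P² + P*P) + P) = -2 + ((P² + P²) + P) = -2 + (2*P² + P) = -2 + (P + 2*P²) = -2 + P + 2*P²)
c(B) = -12 + 6*B + 12*B² (c(B) = 6*(-2 + B + 2*B²) = -12 + 6*B + 12*B²)
(f(34)*(-912) + c(-5)*46) + 3240529 = (1*(-912) + (-12 + 6*(-5) + 12*(-5)²)*46) + 3240529 = (-912 + (-12 - 30 + 12*25)*46) + 3240529 = (-912 + (-12 - 30 + 300)*46) + 3240529 = (-912 + 258*46) + 3240529 = (-912 + 11868) + 3240529 = 10956 + 3240529 = 3251485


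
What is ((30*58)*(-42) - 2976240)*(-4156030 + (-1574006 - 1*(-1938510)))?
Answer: 11561576062320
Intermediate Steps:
((30*58)*(-42) - 2976240)*(-4156030 + (-1574006 - 1*(-1938510))) = (1740*(-42) - 2976240)*(-4156030 + (-1574006 + 1938510)) = (-73080 - 2976240)*(-4156030 + 364504) = -3049320*(-3791526) = 11561576062320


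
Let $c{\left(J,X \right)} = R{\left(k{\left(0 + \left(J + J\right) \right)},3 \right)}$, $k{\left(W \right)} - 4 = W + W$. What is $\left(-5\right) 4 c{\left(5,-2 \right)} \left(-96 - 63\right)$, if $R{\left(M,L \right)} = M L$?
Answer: $228960$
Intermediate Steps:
$k{\left(W \right)} = 4 + 2 W$ ($k{\left(W \right)} = 4 + \left(W + W\right) = 4 + 2 W$)
$R{\left(M,L \right)} = L M$
$c{\left(J,X \right)} = 12 + 12 J$ ($c{\left(J,X \right)} = 3 \left(4 + 2 \left(0 + \left(J + J\right)\right)\right) = 3 \left(4 + 2 \left(0 + 2 J\right)\right) = 3 \left(4 + 2 \cdot 2 J\right) = 3 \left(4 + 4 J\right) = 12 + 12 J$)
$\left(-5\right) 4 c{\left(5,-2 \right)} \left(-96 - 63\right) = \left(-5\right) 4 \left(12 + 12 \cdot 5\right) \left(-96 - 63\right) = - 20 \left(12 + 60\right) \left(-159\right) = \left(-20\right) 72 \left(-159\right) = \left(-1440\right) \left(-159\right) = 228960$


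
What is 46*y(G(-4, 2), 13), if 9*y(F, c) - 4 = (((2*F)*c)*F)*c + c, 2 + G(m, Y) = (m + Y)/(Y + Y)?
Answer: 97957/9 ≈ 10884.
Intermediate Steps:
G(m, Y) = -2 + (Y + m)/(2*Y) (G(m, Y) = -2 + (m + Y)/(Y + Y) = -2 + (Y + m)/((2*Y)) = -2 + (Y + m)*(1/(2*Y)) = -2 + (Y + m)/(2*Y))
y(F, c) = 4/9 + c/9 + 2*F²*c²/9 (y(F, c) = 4/9 + ((((2*F)*c)*F)*c + c)/9 = 4/9 + (((2*F*c)*F)*c + c)/9 = 4/9 + ((2*c*F²)*c + c)/9 = 4/9 + (2*F²*c² + c)/9 = 4/9 + (c + 2*F²*c²)/9 = 4/9 + (c/9 + 2*F²*c²/9) = 4/9 + c/9 + 2*F²*c²/9)
46*y(G(-4, 2), 13) = 46*(4/9 + (⅑)*13 + (2/9)*((½)*(-4 - 3*2)/2)²*13²) = 46*(4/9 + 13/9 + (2/9)*((½)*(½)*(-4 - 6))²*169) = 46*(4/9 + 13/9 + (2/9)*((½)*(½)*(-10))²*169) = 46*(4/9 + 13/9 + (2/9)*(-5/2)²*169) = 46*(4/9 + 13/9 + (2/9)*(25/4)*169) = 46*(4/9 + 13/9 + 4225/18) = 46*(4259/18) = 97957/9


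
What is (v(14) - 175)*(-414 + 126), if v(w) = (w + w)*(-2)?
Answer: 66528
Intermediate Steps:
v(w) = -4*w (v(w) = (2*w)*(-2) = -4*w)
(v(14) - 175)*(-414 + 126) = (-4*14 - 175)*(-414 + 126) = (-56 - 175)*(-288) = -231*(-288) = 66528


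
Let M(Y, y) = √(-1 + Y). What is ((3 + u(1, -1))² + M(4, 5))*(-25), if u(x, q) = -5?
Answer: -100 - 25*√3 ≈ -143.30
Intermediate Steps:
((3 + u(1, -1))² + M(4, 5))*(-25) = ((3 - 5)² + √(-1 + 4))*(-25) = ((-2)² + √3)*(-25) = (4 + √3)*(-25) = -100 - 25*√3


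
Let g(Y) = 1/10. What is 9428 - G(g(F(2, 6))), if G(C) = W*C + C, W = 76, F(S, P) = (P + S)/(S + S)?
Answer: 94203/10 ≈ 9420.3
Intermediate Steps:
F(S, P) = (P + S)/(2*S) (F(S, P) = (P + S)/((2*S)) = (P + S)*(1/(2*S)) = (P + S)/(2*S))
g(Y) = 1/10
G(C) = 77*C (G(C) = 76*C + C = 77*C)
9428 - G(g(F(2, 6))) = 9428 - 77/10 = 94203/10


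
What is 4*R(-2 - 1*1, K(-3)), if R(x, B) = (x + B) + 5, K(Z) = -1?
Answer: 4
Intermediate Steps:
R(x, B) = 5 + B + x (R(x, B) = (B + x) + 5 = 5 + B + x)
4*R(-2 - 1*1, K(-3)) = 4*(5 - 1 + (-2 - 1*1)) = 4*(5 - 1 + (-2 - 1)) = 4*(5 - 1 - 3) = 4*1 = 4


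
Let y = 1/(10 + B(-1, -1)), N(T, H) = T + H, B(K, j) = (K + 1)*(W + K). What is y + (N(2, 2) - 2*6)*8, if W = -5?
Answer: -639/10 ≈ -63.900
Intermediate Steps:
B(K, j) = (1 + K)*(-5 + K) (B(K, j) = (K + 1)*(-5 + K) = (1 + K)*(-5 + K))
N(T, H) = H + T
y = ⅒ (y = 1/(10 + (-5 + (-1)² - 4*(-1))) = 1/(10 + (-5 + 1 + 4)) = 1/(10 + 0) = 1/10 = ⅒ ≈ 0.10000)
y + (N(2, 2) - 2*6)*8 = ⅒ + ((2 + 2) - 2*6)*8 = ⅒ + (4 - 1*12)*8 = ⅒ + (4 - 12)*8 = ⅒ - 8*8 = ⅒ - 64 = -639/10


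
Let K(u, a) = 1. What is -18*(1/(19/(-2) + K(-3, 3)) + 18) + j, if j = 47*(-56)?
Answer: -50216/17 ≈ -2953.9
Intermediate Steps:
j = -2632
-18*(1/(19/(-2) + K(-3, 3)) + 18) + j = -18*(1/(19/(-2) + 1) + 18) - 2632 = -18*(1/(19*(-½) + 1) + 18) - 2632 = -18*(1/(-19/2 + 1) + 18) - 2632 = -18*(1/(-17/2) + 18) - 2632 = -18*(-2/17 + 18) - 2632 = -18*304/17 - 2632 = -5472/17 - 2632 = -50216/17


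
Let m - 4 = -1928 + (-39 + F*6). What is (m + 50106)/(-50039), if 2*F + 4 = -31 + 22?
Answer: -48104/50039 ≈ -0.96133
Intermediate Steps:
F = -13/2 (F = -2 + (-31 + 22)/2 = -2 + (1/2)*(-9) = -2 - 9/2 = -13/2 ≈ -6.5000)
m = -2002 (m = 4 + (-1928 + (-39 - 13/2*6)) = 4 + (-1928 + (-39 - 39)) = 4 + (-1928 - 78) = 4 - 2006 = -2002)
(m + 50106)/(-50039) = (-2002 + 50106)/(-50039) = 48104*(-1/50039) = -48104/50039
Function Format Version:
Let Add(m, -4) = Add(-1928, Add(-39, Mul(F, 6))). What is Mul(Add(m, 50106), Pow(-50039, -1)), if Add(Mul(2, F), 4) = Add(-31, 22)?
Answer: Rational(-48104, 50039) ≈ -0.96133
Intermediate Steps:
F = Rational(-13, 2) (F = Add(-2, Mul(Rational(1, 2), Add(-31, 22))) = Add(-2, Mul(Rational(1, 2), -9)) = Add(-2, Rational(-9, 2)) = Rational(-13, 2) ≈ -6.5000)
m = -2002 (m = Add(4, Add(-1928, Add(-39, Mul(Rational(-13, 2), 6)))) = Add(4, Add(-1928, Add(-39, -39))) = Add(4, Add(-1928, -78)) = Add(4, -2006) = -2002)
Mul(Add(m, 50106), Pow(-50039, -1)) = Mul(Add(-2002, 50106), Pow(-50039, -1)) = Mul(48104, Rational(-1, 50039)) = Rational(-48104, 50039)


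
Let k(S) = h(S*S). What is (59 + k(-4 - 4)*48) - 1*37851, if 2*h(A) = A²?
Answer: 60512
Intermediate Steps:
h(A) = A²/2
k(S) = S⁴/2 (k(S) = (S*S)²/2 = (S²)²/2 = S⁴/2)
(59 + k(-4 - 4)*48) - 1*37851 = (59 + ((-4 - 4)⁴/2)*48) - 1*37851 = (59 + ((½)*(-8)⁴)*48) - 37851 = (59 + ((½)*4096)*48) - 37851 = (59 + 2048*48) - 37851 = (59 + 98304) - 37851 = 98363 - 37851 = 60512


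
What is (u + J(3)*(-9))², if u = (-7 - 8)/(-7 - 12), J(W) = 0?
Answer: 225/361 ≈ 0.62327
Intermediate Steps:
u = 15/19 (u = -15/(-19) = -15*(-1/19) = 15/19 ≈ 0.78947)
(u + J(3)*(-9))² = (15/19 + 0*(-9))² = (15/19 + 0)² = (15/19)² = 225/361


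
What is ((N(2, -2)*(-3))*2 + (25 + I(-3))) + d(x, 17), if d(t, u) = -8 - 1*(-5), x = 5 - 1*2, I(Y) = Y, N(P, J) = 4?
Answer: -5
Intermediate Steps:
x = 3 (x = 5 - 2 = 3)
d(t, u) = -3 (d(t, u) = -8 + 5 = -3)
((N(2, -2)*(-3))*2 + (25 + I(-3))) + d(x, 17) = ((4*(-3))*2 + (25 - 3)) - 3 = (-12*2 + 22) - 3 = (-24 + 22) - 3 = -2 - 3 = -5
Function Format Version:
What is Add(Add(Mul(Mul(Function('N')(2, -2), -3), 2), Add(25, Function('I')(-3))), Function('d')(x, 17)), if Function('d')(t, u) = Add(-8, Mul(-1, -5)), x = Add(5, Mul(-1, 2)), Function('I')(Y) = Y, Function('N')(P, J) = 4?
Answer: -5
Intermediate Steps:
x = 3 (x = Add(5, -2) = 3)
Function('d')(t, u) = -3 (Function('d')(t, u) = Add(-8, 5) = -3)
Add(Add(Mul(Mul(Function('N')(2, -2), -3), 2), Add(25, Function('I')(-3))), Function('d')(x, 17)) = Add(Add(Mul(Mul(4, -3), 2), Add(25, -3)), -3) = Add(Add(Mul(-12, 2), 22), -3) = Add(Add(-24, 22), -3) = Add(-2, -3) = -5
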